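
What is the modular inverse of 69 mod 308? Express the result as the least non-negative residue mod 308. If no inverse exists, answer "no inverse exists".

Run Euclid on (308, 69):
308 = 4*69 + 32
69 = 2*32 + 5
32 = 6*5 + 2
5 = 2*2 + 1
2 = 2*1 + 0
Since gcd(69, 308) = 1, back-substitute to write 1 as a combination:
1 = 5 − 2·2
1 = −2·32 + 13·5
1 = 13·69 − 28·32
1 = −28·308 + 125·69
So 69·125 ≡ 1 (mod 308).

125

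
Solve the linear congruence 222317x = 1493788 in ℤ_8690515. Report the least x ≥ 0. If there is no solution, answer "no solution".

4984064

First find gcd(222317, 8690515):
8690515 = 39·222317 + 20152
222317 = 11·20152 + 645
20152 = 31·645 + 157
645 = 4·157 + 17
157 = 9·17 + 4
17 = 4·4 + 1
4 = 4·1 + 0
gcd = 1, so a unique solution mod 8690515 exists.
Back-substitute for the Bézout coefficients:
1 = 17 − 4·4
1 = −4·157 + 37·17
1 = 37·645 − 152·157
1 = −152·20152 + 4749·645
1 = 4749·222317 − 52391·20152
1 = −52391·8690515 + 2047998·222317
So 222317·(2047998) ≡ 1 (mod 8690515), giving 222317⁻¹ ≡ 2047998.
x ≡ 222317⁻¹·1493788 ≡ 2047998·1493788 ≡ 4984064 (mod 8690515).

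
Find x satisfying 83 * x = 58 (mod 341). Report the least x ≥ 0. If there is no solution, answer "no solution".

First find gcd(83, 341):
341 = 4·83 + 9
83 = 9·9 + 2
9 = 4·2 + 1
2 = 2·1 + 0
gcd = 1, so a unique solution mod 341 exists.
Back-substitute for the Bézout coefficients:
1 = 9 − 4·2
1 = −4·83 + 37·9
1 = 37·341 − 152·83
So 83·(-152) ≡ 1 (mod 341), giving 83⁻¹ ≡ 189.
x ≡ 83⁻¹·58 ≡ 189·58 ≡ 50 (mod 341).

50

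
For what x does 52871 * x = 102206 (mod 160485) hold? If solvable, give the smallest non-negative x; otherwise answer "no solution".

First find gcd(52871, 160485):
160485 = 3·52871 + 1872
52871 = 28·1872 + 455
1872 = 4·455 + 52
455 = 8·52 + 39
52 = 1·39 + 13
39 = 3·13 + 0
gcd = 13 and 13 | 102206, so solutions exist. Divide through by 13: 4067x ≡ 7862 (mod 12345).
Now find 4067⁻¹ mod 12345:
12345 = 3×4067 + 144
4067 = 28×144 + 35
144 = 4×35 + 4
35 = 8×4 + 3
4 = 1×3 + 1
3 = 3×1 + 0
Back-substitute:
1 = 4 − 3
1 = −35 + 9·4
1 = 9·144 − 37·35
1 = −37·4067 + 1045·144
1 = 1045·12345 − 3172·4067
So 4067·(-3172) ≡ 1 (mod 12345), i.e. 4067⁻¹ ≡ 9173.
Then x ≡ 9173·7862 ≡ 10981 (mod 12345); the smallest non-negative solution is x = 10981.

10981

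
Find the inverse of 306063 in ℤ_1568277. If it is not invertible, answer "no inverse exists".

Euclidean algorithm on 1568277, 306063:
1568277 = 5·306063 + 37962
306063 = 8·37962 + 2367
37962 = 16·2367 + 90
2367 = 26·90 + 27
90 = 3·27 + 9
27 = 3·9 + 0
The gcd is 9, not 1, hence no inverse exists.

no inverse exists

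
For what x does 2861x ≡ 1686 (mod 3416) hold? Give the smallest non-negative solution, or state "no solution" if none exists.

First find gcd(2861, 3416):
3416 = 1·2861 + 555
2861 = 5·555 + 86
555 = 6·86 + 39
86 = 2·39 + 8
39 = 4·8 + 7
8 = 1·7 + 1
7 = 7·1 + 0
gcd = 1, so a unique solution mod 3416 exists.
Back-substitute for the Bézout coefficients:
1 = 8 − 7
1 = −39 + 5·8
1 = 5·86 − 11·39
1 = −11·555 + 71·86
1 = 71·2861 − 366·555
1 = −366·3416 + 437·2861
So 2861·(437) ≡ 1 (mod 3416), giving 2861⁻¹ ≡ 437.
x ≡ 2861⁻¹·1686 ≡ 437·1686 ≡ 2342 (mod 3416).

2342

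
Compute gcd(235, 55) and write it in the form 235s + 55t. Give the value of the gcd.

Apply Euclid's algorithm to 235 and 55:
235 = 4*55 + 15
55 = 3*15 + 10
15 = 1*10 + 5
10 = 2*5 + 0
gcd(235, 55) = 5.
Working backward:
5 = 15 − 10
5 = −55 + 4·15
5 = 4·235 − 17·55
So 5 = (4)·235 + (-17)·55.

5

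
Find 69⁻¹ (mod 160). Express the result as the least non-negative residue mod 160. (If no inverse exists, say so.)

Run Euclid on (160, 69):
160 = 2·69 + 22
69 = 3·22 + 3
22 = 7·3 + 1
3 = 3·1 + 0
Since gcd(69, 160) = 1, back-substitute to write 1 as a combination:
1 = 22 − 7·3
1 = −7·69 + 22·22
1 = 22·160 − 51·69
Hence 69⁻¹ ≡ -51 ≡ 109 (mod 160).

109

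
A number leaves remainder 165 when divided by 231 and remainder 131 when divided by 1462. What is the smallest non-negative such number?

62997

Write x = 165 + 231·k. Then 231·k ≡ 131 − 165 ≡ 1428 (mod 1462).
Need 231⁻¹ mod 1462. Extended Euclid on (1462, 231):
1462 = 6*231 + 76
231 = 3*76 + 3
76 = 25*3 + 1
3 = 3*1 + 0
Back-substitute:
1 = 76 − 25·3
1 = −25·231 + 76·76
1 = 76·1462 − 481·231
231⁻¹ ≡ 981 (mod 1462), so k ≡ 981·1428 ≡ 272 (mod 1462).
x = 165 + 231·272 = 62997.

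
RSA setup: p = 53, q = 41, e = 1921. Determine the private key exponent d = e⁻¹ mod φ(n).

641

φ(n) = (p−1)(q−1) = 52·40 = 2080.
Need d with 1921·d ≡ 1 (mod 2080). Apply the extended Euclidean algorithm:
2080 = 1*1921 + 159
1921 = 12*159 + 13
159 = 12*13 + 3
13 = 4*3 + 1
3 = 3*1 + 0
Back-substitute:
1 = 13 − 4·3
1 = −4·159 + 49·13
1 = 49·1921 − 592·159
1 = −592·2080 + 641·1921
So 1921·641 ≡ 1 (mod 2080), hence d = 641.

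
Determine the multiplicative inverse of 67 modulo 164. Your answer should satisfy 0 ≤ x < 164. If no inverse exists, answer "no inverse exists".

71

Apply the Euclidean algorithm to 164 and 67:
164 = 2·67 + 30
67 = 2·30 + 7
30 = 4·7 + 2
7 = 3·2 + 1
2 = 2·1 + 0
Since gcd(67, 164) = 1, back-substitute to write 1 as a combination:
1 = 7 − 3·2
1 = −3·30 + 13·7
1 = 13·67 − 29·30
1 = −29·164 + 71·67
So 67·71 ≡ 1 (mod 164).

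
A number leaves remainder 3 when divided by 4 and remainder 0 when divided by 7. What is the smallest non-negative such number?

7

Write x = 3 + 4·k. Then 4·k ≡ 0 − 3 ≡ 4 (mod 7).
Need 4⁻¹ mod 7. Extended Euclid on (7, 4):
7 = 1*4 + 3
4 = 1*3 + 1
3 = 3*1 + 0
Back-substitute:
1 = 4 − 3
1 = −7 + 2·4
4⁻¹ ≡ 2 (mod 7), so k ≡ 2·4 ≡ 1 (mod 7).
x = 3 + 4·1 = 7.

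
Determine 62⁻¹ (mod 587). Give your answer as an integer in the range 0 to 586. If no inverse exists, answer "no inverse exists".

Apply the Euclidean algorithm to 587 and 62:
587 = 9·62 + 29
62 = 2·29 + 4
29 = 7·4 + 1
4 = 4·1 + 0
gcd = 1, so the inverse exists. Back-substitute:
1 = 29 − 7·4
1 = −7·62 + 15·29
1 = 15·587 − 142·62
Hence 62⁻¹ ≡ -142 ≡ 445 (mod 587).

445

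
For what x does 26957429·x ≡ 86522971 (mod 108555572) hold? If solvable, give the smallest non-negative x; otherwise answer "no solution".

First find gcd(26957429, 108555572):
108555572 = 4*26957429 + 725856
26957429 = 37*725856 + 100757
725856 = 7*100757 + 20557
100757 = 4*20557 + 18529
20557 = 1*18529 + 2028
18529 = 9*2028 + 277
2028 = 7*277 + 89
277 = 3*89 + 10
89 = 8*10 + 9
10 = 1*9 + 1
9 = 9*1 + 0
gcd = 1, so a unique solution mod 108555572 exists.
Back-substitute for the Bézout coefficients:
1 = 10 − 9
1 = −89 + 9·10
1 = 9·277 − 28·89
1 = −28·2028 + 205·277
1 = 205·18529 − 1873·2028
1 = −1873·20557 + 2078·18529
1 = 2078·100757 − 10185·20557
1 = −10185·725856 + 73373·100757
1 = 73373·26957429 − 2724986·725856
1 = −2724986·108555572 + 10973317·26957429
So 26957429·(10973317) ≡ 1 (mod 108555572), giving 26957429⁻¹ ≡ 10973317.
x ≡ 26957429⁻¹·86522971 ≡ 10973317·86522971 ≡ 21183575 (mod 108555572).

21183575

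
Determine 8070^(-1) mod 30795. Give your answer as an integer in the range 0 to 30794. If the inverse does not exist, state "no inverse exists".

Euclidean algorithm on 30795, 8070:
30795 = 3*8070 + 6585
8070 = 1*6585 + 1485
6585 = 4*1485 + 645
1485 = 2*645 + 195
645 = 3*195 + 60
195 = 3*60 + 15
60 = 4*15 + 0
The gcd is 15, not 1, hence no inverse exists.

no inverse exists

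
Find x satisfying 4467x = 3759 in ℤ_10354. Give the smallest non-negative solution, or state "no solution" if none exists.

First find gcd(4467, 10354):
10354 = 2×4467 + 1420
4467 = 3×1420 + 207
1420 = 6×207 + 178
207 = 1×178 + 29
178 = 6×29 + 4
29 = 7×4 + 1
4 = 4×1 + 0
gcd = 1, so a unique solution mod 10354 exists.
Back-substitute for the Bézout coefficients:
1 = 29 − 7·4
1 = −7·178 + 43·29
1 = 43·207 − 50·178
1 = −50·1420 + 343·207
1 = 343·4467 − 1079·1420
1 = −1079·10354 + 2501·4467
So 4467·(2501) ≡ 1 (mod 10354), giving 4467⁻¹ ≡ 2501.
x ≡ 4467⁻¹·3759 ≡ 2501·3759 ≡ 10181 (mod 10354).

10181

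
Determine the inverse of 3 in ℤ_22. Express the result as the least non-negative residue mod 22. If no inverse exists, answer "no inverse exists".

gcd(22, 3) by repeated division:
22 = 7·3 + 1
3 = 3·1 + 0
gcd = 1, so the inverse exists. Back-substitute:
1 = 22 − 7·3
Hence 3⁻¹ ≡ -7 ≡ 15 (mod 22).

15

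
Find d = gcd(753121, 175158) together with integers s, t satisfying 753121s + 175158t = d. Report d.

Repeated division:
753121 = 4·175158 + 52489
175158 = 3·52489 + 17691
52489 = 2·17691 + 17107
17691 = 1·17107 + 584
17107 = 29·584 + 171
584 = 3·171 + 71
171 = 2·71 + 29
71 = 2·29 + 13
29 = 2·13 + 3
13 = 4·3 + 1
3 = 3·1 + 0
gcd(753121, 175158) = 1.
Working backward:
1 = 13 − 4·3
1 = −4·29 + 9·13
1 = 9·71 − 22·29
1 = −22·171 + 53·71
1 = 53·584 − 181·171
1 = −181·17107 + 5302·584
1 = 5302·17691 − 5483·17107
1 = −5483·52489 + 16268·17691
1 = 16268·175158 − 54287·52489
1 = −54287·753121 + 233416·175158
So 1 = (-54287)·753121 + (233416)·175158.

1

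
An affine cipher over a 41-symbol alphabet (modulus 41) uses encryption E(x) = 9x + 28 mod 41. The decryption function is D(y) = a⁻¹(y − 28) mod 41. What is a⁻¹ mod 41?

32

Extended Euclidean algorithm:
41 = 4*9 + 5
9 = 1*5 + 4
5 = 1*4 + 1
4 = 4*1 + 0
The gcd is 1. Working backward:
1 = 5 − 4
1 = −9 + 2·5
1 = 2·41 − 9·9
Hence 9⁻¹ ≡ -9 ≡ 32 (mod 41).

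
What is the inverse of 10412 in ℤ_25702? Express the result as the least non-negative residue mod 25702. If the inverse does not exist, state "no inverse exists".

Euclidean algorithm on 25702, 10412:
25702 = 2*10412 + 4878
10412 = 2*4878 + 656
4878 = 7*656 + 286
656 = 2*286 + 84
286 = 3*84 + 34
84 = 2*34 + 16
34 = 2*16 + 2
16 = 8*2 + 0
gcd(10412, 25702) = 2 ≠ 1, so 10412 has no multiplicative inverse modulo 25702.

no inverse exists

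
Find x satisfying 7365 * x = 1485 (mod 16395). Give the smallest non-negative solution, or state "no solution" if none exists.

205

First find gcd(7365, 16395):
16395 = 2·7365 + 1665
7365 = 4·1665 + 705
1665 = 2·705 + 255
705 = 2·255 + 195
255 = 1·195 + 60
195 = 3·60 + 15
60 = 4·15 + 0
gcd = 15 and 15 | 1485, so solutions exist. Divide through by 15: 491x ≡ 99 (mod 1093).
Now find 491⁻¹ mod 1093:
1093 = 2·491 + 111
491 = 4·111 + 47
111 = 2·47 + 17
47 = 2·17 + 13
17 = 1·13 + 4
13 = 3·4 + 1
4 = 4·1 + 0
Back-substitute:
1 = 13 − 3·4
1 = −3·17 + 4·13
1 = 4·47 − 11·17
1 = −11·111 + 26·47
1 = 26·491 − 115·111
1 = −115·1093 + 256·491
So 491⁻¹ ≡ 256 (mod 1093).
Then x ≡ 256·99 ≡ 205 (mod 1093); the smallest non-negative solution is x = 205.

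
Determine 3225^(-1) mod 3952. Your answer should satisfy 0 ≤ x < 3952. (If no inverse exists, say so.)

3017

gcd(3952, 3225) by repeated division:
3952 = 1·3225 + 727
3225 = 4·727 + 317
727 = 2·317 + 93
317 = 3·93 + 38
93 = 2·38 + 17
38 = 2·17 + 4
17 = 4·4 + 1
4 = 4·1 + 0
The gcd is 1. Working backward:
1 = 17 − 4·4
1 = −4·38 + 9·17
1 = 9·93 − 22·38
1 = −22·317 + 75·93
1 = 75·727 − 172·317
1 = −172·3225 + 763·727
1 = 763·3952 − 935·3225
Hence 3225⁻¹ ≡ -935 ≡ 3017 (mod 3952).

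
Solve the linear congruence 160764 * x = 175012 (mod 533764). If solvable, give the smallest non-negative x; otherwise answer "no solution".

First find gcd(160764, 533764):
533764 = 3×160764 + 51472
160764 = 3×51472 + 6348
51472 = 8×6348 + 688
6348 = 9×688 + 156
688 = 4×156 + 64
156 = 2×64 + 28
64 = 2×28 + 8
28 = 3×8 + 4
8 = 2×4 + 0
gcd = 4 and 4 | 175012, so solutions exist. Divide through by 4: 40191x ≡ 43753 (mod 133441).
Now find 40191⁻¹ mod 133441:
133441 = 3×40191 + 12868
40191 = 3×12868 + 1587
12868 = 8×1587 + 172
1587 = 9×172 + 39
172 = 4×39 + 16
39 = 2×16 + 7
16 = 2×7 + 2
7 = 3×2 + 1
2 = 2×1 + 0
Back-substitute:
1 = 7 − 3·2
1 = −3·16 + 7·7
1 = 7·39 − 17·16
1 = −17·172 + 75·39
1 = 75·1587 − 692·172
1 = −692·12868 + 5611·1587
1 = 5611·40191 − 17525·12868
1 = −17525·133441 + 58186·40191
So 40191⁻¹ ≡ 58186 (mod 133441).
Then x ≡ 58186·43753 ≡ 24660 (mod 133441); the smallest non-negative solution is x = 24660.

24660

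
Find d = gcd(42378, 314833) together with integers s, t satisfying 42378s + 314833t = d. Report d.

1

Repeated division:
314833 = 7×42378 + 18187
42378 = 2×18187 + 6004
18187 = 3×6004 + 175
6004 = 34×175 + 54
175 = 3×54 + 13
54 = 4×13 + 2
13 = 6×2 + 1
2 = 2×1 + 0
gcd(42378, 314833) = 1.
Back-substituting:
1 = 13 − 6·2
1 = −6·54 + 25·13
1 = 25·175 − 81·54
1 = −81·6004 + 2779·175
1 = 2779·18187 − 8418·6004
1 = −8418·42378 + 19615·18187
1 = 19615·314833 − 145723·42378
So 1 = (19615)·314833 + (-145723)·42378.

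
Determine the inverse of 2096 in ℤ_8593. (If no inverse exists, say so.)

Extended Euclidean algorithm:
8593 = 4×2096 + 209
2096 = 10×209 + 6
209 = 34×6 + 5
6 = 1×5 + 1
5 = 5×1 + 0
The gcd is 1. Working backward:
1 = 6 − 5
1 = −209 + 35·6
1 = 35·2096 − 351·209
1 = −351·8593 + 1439·2096
So 2096·1439 ≡ 1 (mod 8593).

1439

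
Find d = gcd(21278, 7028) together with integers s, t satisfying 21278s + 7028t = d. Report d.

2

Apply Euclid's algorithm to 21278 and 7028:
21278 = 3·7028 + 194
7028 = 36·194 + 44
194 = 4·44 + 18
44 = 2·18 + 8
18 = 2·8 + 2
8 = 4·2 + 0
gcd(21278, 7028) = 2.
Working backward:
2 = 18 − 2·8
2 = −2·44 + 5·18
2 = 5·194 − 22·44
2 = −22·7028 + 797·194
2 = 797·21278 − 2413·7028
So 2 = (797)·21278 + (-2413)·7028.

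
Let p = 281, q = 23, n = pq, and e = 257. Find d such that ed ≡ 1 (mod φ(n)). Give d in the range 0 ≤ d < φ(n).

5393

φ(n) = (p−1)(q−1) = 280·22 = 6160.
Need d with 257·d ≡ 1 (mod 6160). Apply the extended Euclidean algorithm:
6160 = 23·257 + 249
257 = 1·249 + 8
249 = 31·8 + 1
8 = 8·1 + 0
Back-substitute:
1 = 249 − 31·8
1 = −31·257 + 32·249
1 = 32·6160 − 767·257
So 257·(-767) ≡ 1 (mod 6160), hence d ≡ -767 ≡ 5393 (mod 6160).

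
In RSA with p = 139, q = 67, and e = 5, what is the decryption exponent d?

φ(n) = (p−1)(q−1) = 138·66 = 9108.
Need d with 5·d ≡ 1 (mod 9108). Apply the extended Euclidean algorithm:
9108 = 1821*5 + 3
5 = 1*3 + 2
3 = 1*2 + 1
2 = 2*1 + 0
Back-substitute:
1 = 3 − 2
1 = −5 + 2·3
1 = 2·9108 − 3643·5
So 5·(-3643) ≡ 1 (mod 9108), hence d ≡ -3643 ≡ 5465 (mod 9108).

5465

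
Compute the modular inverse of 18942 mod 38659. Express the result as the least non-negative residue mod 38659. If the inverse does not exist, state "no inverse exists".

26338

gcd(38659, 18942) by repeated division:
38659 = 2·18942 + 775
18942 = 24·775 + 342
775 = 2·342 + 91
342 = 3·91 + 69
91 = 1·69 + 22
69 = 3·22 + 3
22 = 7·3 + 1
3 = 3·1 + 0
Since gcd(18942, 38659) = 1, back-substitute to write 1 as a combination:
1 = 22 − 7·3
1 = −7·69 + 22·22
1 = 22·91 − 29·69
1 = −29·342 + 109·91
1 = 109·775 − 247·342
1 = −247·18942 + 6037·775
1 = 6037·38659 − 12321·18942
So 18942·(-12321) ≡ 1 (mod 38659), and -12321 ≡ 26338 (mod 38659).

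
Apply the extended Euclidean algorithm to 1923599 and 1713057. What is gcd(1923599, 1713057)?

Repeated division:
1923599 = 1·1713057 + 210542
1713057 = 8·210542 + 28721
210542 = 7·28721 + 9495
28721 = 3·9495 + 236
9495 = 40·236 + 55
236 = 4·55 + 16
55 = 3·16 + 7
16 = 2·7 + 2
7 = 3·2 + 1
2 = 2·1 + 0
gcd(1923599, 1713057) = 1.
Working backward:
1 = 7 − 3·2
1 = −3·16 + 7·7
1 = 7·55 − 24·16
1 = −24·236 + 103·55
1 = 103·9495 − 4144·236
1 = −4144·28721 + 12535·9495
1 = 12535·210542 − 91889·28721
1 = −91889·1713057 + 747647·210542
1 = 747647·1923599 − 839536·1713057
So 1 = (747647)·1923599 + (-839536)·1713057.

1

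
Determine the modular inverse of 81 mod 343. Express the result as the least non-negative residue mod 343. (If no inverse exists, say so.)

gcd(343, 81) by repeated division:
343 = 4·81 + 19
81 = 4·19 + 5
19 = 3·5 + 4
5 = 1·4 + 1
4 = 4·1 + 0
Since gcd(81, 343) = 1, back-substitute to write 1 as a combination:
1 = 5 − 4
1 = −19 + 4·5
1 = 4·81 − 17·19
1 = −17·343 + 72·81
So 81·72 ≡ 1 (mod 343).

72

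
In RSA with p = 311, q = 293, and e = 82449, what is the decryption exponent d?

φ(n) = (p−1)(q−1) = 310·292 = 90520.
Need d with 82449·d ≡ 1 (mod 90520). Apply the extended Euclidean algorithm:
90520 = 1*82449 + 8071
82449 = 10*8071 + 1739
8071 = 4*1739 + 1115
1739 = 1*1115 + 624
1115 = 1*624 + 491
624 = 1*491 + 133
491 = 3*133 + 92
133 = 1*92 + 41
92 = 2*41 + 10
41 = 4*10 + 1
10 = 10*1 + 0
Back-substitute:
1 = 41 − 4·10
1 = −4·92 + 9·41
1 = 9·133 − 13·92
1 = −13·491 + 48·133
1 = 48·624 − 61·491
1 = −61·1115 + 109·624
1 = 109·1739 − 170·1115
1 = −170·8071 + 789·1739
1 = 789·82449 − 8060·8071
1 = −8060·90520 + 8849·82449
So 82449·8849 ≡ 1 (mod 90520), hence d = 8849.

8849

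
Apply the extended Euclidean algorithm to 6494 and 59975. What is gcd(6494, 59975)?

Repeated division:
59975 = 9×6494 + 1529
6494 = 4×1529 + 378
1529 = 4×378 + 17
378 = 22×17 + 4
17 = 4×4 + 1
4 = 4×1 + 0
gcd(6494, 59975) = 1.
Working backward:
1 = 17 − 4·4
1 = −4·378 + 89·17
1 = 89·1529 − 360·378
1 = −360·6494 + 1529·1529
1 = 1529·59975 − 14121·6494
So 1 = (1529)·59975 + (-14121)·6494.

1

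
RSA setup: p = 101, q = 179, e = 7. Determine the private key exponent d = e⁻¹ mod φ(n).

2543

φ(n) = (p−1)(q−1) = 100·178 = 17800.
Need d with 7·d ≡ 1 (mod 17800). Apply the extended Euclidean algorithm:
17800 = 2542·7 + 6
7 = 1·6 + 1
6 = 6·1 + 0
Back-substitute:
1 = 7 − 6
1 = −17800 + 2543·7
So 7·2543 ≡ 1 (mod 17800), hence d = 2543.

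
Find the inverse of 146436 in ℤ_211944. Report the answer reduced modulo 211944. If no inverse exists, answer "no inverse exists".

no inverse exists

Compute gcd(146436, 211944):
211944 = 1*146436 + 65508
146436 = 2*65508 + 15420
65508 = 4*15420 + 3828
15420 = 4*3828 + 108
3828 = 35*108 + 48
108 = 2*48 + 12
48 = 4*12 + 0
The gcd is 12, not 1, hence no inverse exists.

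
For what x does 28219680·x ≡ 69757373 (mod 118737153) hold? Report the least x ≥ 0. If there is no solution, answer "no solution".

no solution

gcd(28219680, 118737153):
118737153 = 4*28219680 + 5858433
28219680 = 4*5858433 + 4785948
5858433 = 1*4785948 + 1072485
4785948 = 4*1072485 + 496008
1072485 = 2*496008 + 80469
496008 = 6*80469 + 13194
80469 = 6*13194 + 1305
13194 = 10*1305 + 144
1305 = 9*144 + 9
144 = 16*9 + 0
gcd = 9, but 9 ∤ 69757373, so the congruence has no solution.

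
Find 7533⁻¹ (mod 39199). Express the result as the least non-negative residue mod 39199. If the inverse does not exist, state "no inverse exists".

Extended Euclidean algorithm:
39199 = 5*7533 + 1534
7533 = 4*1534 + 1397
1534 = 1*1397 + 137
1397 = 10*137 + 27
137 = 5*27 + 2
27 = 13*2 + 1
2 = 2*1 + 0
gcd = 1, so the inverse exists. Back-substitute:
1 = 27 − 13·2
1 = −13·137 + 66·27
1 = 66·1397 − 673·137
1 = −673·1534 + 739·1397
1 = 739·7533 − 3629·1534
1 = −3629·39199 + 18884·7533
So 7533·18884 ≡ 1 (mod 39199).

18884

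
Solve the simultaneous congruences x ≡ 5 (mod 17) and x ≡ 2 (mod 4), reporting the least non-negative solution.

Write x = 5 + 17·k. Then 17·k ≡ 2 − 5 ≡ 1 (mod 4).
Need 17⁻¹ mod 4. Extended Euclid on (4, 1):
4 = 4·1 + 0
17⁻¹ ≡ 1 (mod 4), so k ≡ 1·1 ≡ 1 (mod 4).
x = 5 + 17·1 = 22.

22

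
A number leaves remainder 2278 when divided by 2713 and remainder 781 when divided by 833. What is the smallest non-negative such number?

1261110

Write x = 2278 + 2713·k. Then 2713·k ≡ 781 − 2278 ≡ 169 (mod 833).
Need 2713⁻¹ mod 833. Extended Euclid on (833, 214):
833 = 3*214 + 191
214 = 1*191 + 23
191 = 8*23 + 7
23 = 3*7 + 2
7 = 3*2 + 1
2 = 2*1 + 0
Back-substitute:
1 = 7 − 3·2
1 = −3·23 + 10·7
1 = 10·191 − 83·23
1 = −83·214 + 93·191
1 = 93·833 − 362·214
2713⁻¹ ≡ 471 (mod 833), so k ≡ 471·169 ≡ 464 (mod 833).
x = 2278 + 2713·464 = 1261110.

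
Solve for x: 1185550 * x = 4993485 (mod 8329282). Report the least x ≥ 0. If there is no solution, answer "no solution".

gcd(1185550, 8329282):
8329282 = 7×1185550 + 30432
1185550 = 38×30432 + 29134
30432 = 1×29134 + 1298
29134 = 22×1298 + 578
1298 = 2×578 + 142
578 = 4×142 + 10
142 = 14×10 + 2
10 = 5×2 + 0
gcd = 2, but 2 ∤ 4993485, so the congruence has no solution.

no solution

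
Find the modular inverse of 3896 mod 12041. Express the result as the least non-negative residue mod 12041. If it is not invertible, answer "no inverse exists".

Extended Euclidean algorithm:
12041 = 3*3896 + 353
3896 = 11*353 + 13
353 = 27*13 + 2
13 = 6*2 + 1
2 = 2*1 + 0
gcd = 1, so the inverse exists. Back-substitute:
1 = 13 − 6·2
1 = −6·353 + 163·13
1 = 163·3896 − 1799·353
1 = −1799·12041 + 5560·3896
So 3896·5560 ≡ 1 (mod 12041).

5560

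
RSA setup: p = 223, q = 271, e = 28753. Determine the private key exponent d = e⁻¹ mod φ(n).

φ(n) = (p−1)(q−1) = 222·270 = 59940.
Need d with 28753·d ≡ 1 (mod 59940). Apply the extended Euclidean algorithm:
59940 = 2×28753 + 2434
28753 = 11×2434 + 1979
2434 = 1×1979 + 455
1979 = 4×455 + 159
455 = 2×159 + 137
159 = 1×137 + 22
137 = 6×22 + 5
22 = 4×5 + 2
5 = 2×2 + 1
2 = 2×1 + 0
Back-substitute:
1 = 5 − 2·2
1 = −2·22 + 9·5
1 = 9·137 − 56·22
1 = −56·159 + 65·137
1 = 65·455 − 186·159
1 = −186·1979 + 809·455
1 = 809·2434 − 995·1979
1 = −995·28753 + 11754·2434
1 = 11754·59940 − 24503·28753
So 28753·(-24503) ≡ 1 (mod 59940), hence d ≡ -24503 ≡ 35437 (mod 59940).

35437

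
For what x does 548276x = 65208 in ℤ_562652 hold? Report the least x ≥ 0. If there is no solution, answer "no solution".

First find gcd(548276, 562652):
562652 = 1*548276 + 14376
548276 = 38*14376 + 1988
14376 = 7*1988 + 460
1988 = 4*460 + 148
460 = 3*148 + 16
148 = 9*16 + 4
16 = 4*4 + 0
gcd = 4 and 4 | 65208, so solutions exist. Divide through by 4: 137069x ≡ 16302 (mod 140663).
Now find 137069⁻¹ mod 140663:
140663 = 1·137069 + 3594
137069 = 38·3594 + 497
3594 = 7·497 + 115
497 = 4·115 + 37
115 = 3·37 + 4
37 = 9·4 + 1
4 = 4·1 + 0
Back-substitute:
1 = 37 − 9·4
1 = −9·115 + 28·37
1 = 28·497 − 121·115
1 = −121·3594 + 875·497
1 = 875·137069 − 33371·3594
1 = −33371·140663 + 34246·137069
So 137069⁻¹ ≡ 34246 (mod 140663).
Then x ≡ 34246·16302 ≡ 127508 (mod 140663); the smallest non-negative solution is x = 127508.

127508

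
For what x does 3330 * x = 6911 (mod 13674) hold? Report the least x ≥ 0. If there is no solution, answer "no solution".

gcd(3330, 13674):
13674 = 4*3330 + 354
3330 = 9*354 + 144
354 = 2*144 + 66
144 = 2*66 + 12
66 = 5*12 + 6
12 = 2*6 + 0
gcd = 6, but 6 ∤ 6911, so the congruence has no solution.

no solution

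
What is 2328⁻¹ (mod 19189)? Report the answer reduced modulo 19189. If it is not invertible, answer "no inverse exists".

15521

Extended Euclidean algorithm:
19189 = 8*2328 + 565
2328 = 4*565 + 68
565 = 8*68 + 21
68 = 3*21 + 5
21 = 4*5 + 1
5 = 5*1 + 0
Since gcd(2328, 19189) = 1, back-substitute to write 1 as a combination:
1 = 21 − 4·5
1 = −4·68 + 13·21
1 = 13·565 − 108·68
1 = −108·2328 + 445·565
1 = 445·19189 − 3668·2328
Hence 2328⁻¹ ≡ -3668 ≡ 15521 (mod 19189).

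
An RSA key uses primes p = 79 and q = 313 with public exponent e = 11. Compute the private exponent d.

φ(n) = (p−1)(q−1) = 78·312 = 24336.
Need d with 11·d ≡ 1 (mod 24336). Apply the extended Euclidean algorithm:
24336 = 2212*11 + 4
11 = 2*4 + 3
4 = 1*3 + 1
3 = 3*1 + 0
Back-substitute:
1 = 4 − 3
1 = −11 + 3·4
1 = 3·24336 − 6637·11
So 11·(-6637) ≡ 1 (mod 24336), hence d ≡ -6637 ≡ 17699 (mod 24336).

17699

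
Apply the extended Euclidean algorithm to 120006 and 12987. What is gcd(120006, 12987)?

Euclidean algorithm:
120006 = 9*12987 + 3123
12987 = 4*3123 + 495
3123 = 6*495 + 153
495 = 3*153 + 36
153 = 4*36 + 9
36 = 4*9 + 0
gcd(120006, 12987) = 9.
Working backward:
9 = 153 − 4·36
9 = −4·495 + 13·153
9 = 13·3123 − 82·495
9 = −82·12987 + 341·3123
9 = 341·120006 − 3151·12987
So 9 = (341)·120006 + (-3151)·12987.

9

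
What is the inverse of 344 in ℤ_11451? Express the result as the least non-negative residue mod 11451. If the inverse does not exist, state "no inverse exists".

6824

gcd(11451, 344) by repeated division:
11451 = 33*344 + 99
344 = 3*99 + 47
99 = 2*47 + 5
47 = 9*5 + 2
5 = 2*2 + 1
2 = 2*1 + 0
Since gcd(344, 11451) = 1, back-substitute to write 1 as a combination:
1 = 5 − 2·2
1 = −2·47 + 19·5
1 = 19·99 − 40·47
1 = −40·344 + 139·99
1 = 139·11451 − 4627·344
Hence 344⁻¹ ≡ -4627 ≡ 6824 (mod 11451).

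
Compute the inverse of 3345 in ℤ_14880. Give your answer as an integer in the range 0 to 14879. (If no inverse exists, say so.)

no inverse exists

Compute gcd(3345, 14880):
14880 = 4×3345 + 1500
3345 = 2×1500 + 345
1500 = 4×345 + 120
345 = 2×120 + 105
120 = 1×105 + 15
105 = 7×15 + 0
The gcd is 15, not 1, hence no inverse exists.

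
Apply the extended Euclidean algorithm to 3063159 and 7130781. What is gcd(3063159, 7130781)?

9

Apply Euclid's algorithm to 7130781 and 3063159:
7130781 = 2·3063159 + 1004463
3063159 = 3·1004463 + 49770
1004463 = 20·49770 + 9063
49770 = 5·9063 + 4455
9063 = 2·4455 + 153
4455 = 29·153 + 18
153 = 8·18 + 9
18 = 2·9 + 0
gcd(3063159, 7130781) = 9.
Express as a combination:
9 = 153 − 8·18
9 = −8·4455 + 233·153
9 = 233·9063 − 474·4455
9 = −474·49770 + 2603·9063
9 = 2603·1004463 − 52534·49770
9 = −52534·3063159 + 160205·1004463
9 = 160205·7130781 − 372944·3063159
So 9 = (160205)·7130781 + (-372944)·3063159.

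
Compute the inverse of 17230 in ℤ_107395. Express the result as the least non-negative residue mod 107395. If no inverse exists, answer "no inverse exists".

Euclidean algorithm on 107395, 17230:
107395 = 6×17230 + 4015
17230 = 4×4015 + 1170
4015 = 3×1170 + 505
1170 = 2×505 + 160
505 = 3×160 + 25
160 = 6×25 + 10
25 = 2×10 + 5
10 = 2×5 + 0
The gcd is 5, not 1, hence no inverse exists.

no inverse exists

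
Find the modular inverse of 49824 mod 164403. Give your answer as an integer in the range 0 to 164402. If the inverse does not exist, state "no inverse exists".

no inverse exists

Compute gcd(49824, 164403):
164403 = 3·49824 + 14931
49824 = 3·14931 + 5031
14931 = 2·5031 + 4869
5031 = 1·4869 + 162
4869 = 30·162 + 9
162 = 18·9 + 0
gcd(49824, 164403) = 9 ≠ 1, so 49824 has no multiplicative inverse modulo 164403.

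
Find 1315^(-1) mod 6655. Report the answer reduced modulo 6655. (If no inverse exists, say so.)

no inverse exists

Compute gcd(1315, 6655):
6655 = 5*1315 + 80
1315 = 16*80 + 35
80 = 2*35 + 10
35 = 3*10 + 5
10 = 2*5 + 0
Since gcd = 5 > 1, 1315 is not a unit mod 6655.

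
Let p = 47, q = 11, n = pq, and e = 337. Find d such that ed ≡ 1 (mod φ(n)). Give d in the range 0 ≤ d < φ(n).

273

φ(n) = (p−1)(q−1) = 46·10 = 460.
Need d with 337·d ≡ 1 (mod 460). Apply the extended Euclidean algorithm:
460 = 1×337 + 123
337 = 2×123 + 91
123 = 1×91 + 32
91 = 2×32 + 27
32 = 1×27 + 5
27 = 5×5 + 2
5 = 2×2 + 1
2 = 2×1 + 0
Back-substitute:
1 = 5 − 2·2
1 = −2·27 + 11·5
1 = 11·32 − 13·27
1 = −13·91 + 37·32
1 = 37·123 − 50·91
1 = −50·337 + 137·123
1 = 137·460 − 187·337
So 337·(-187) ≡ 1 (mod 460), hence d ≡ -187 ≡ 273 (mod 460).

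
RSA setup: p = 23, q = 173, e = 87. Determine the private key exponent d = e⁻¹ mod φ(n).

87

φ(n) = (p−1)(q−1) = 22·172 = 3784.
Need d with 87·d ≡ 1 (mod 3784). Apply the extended Euclidean algorithm:
3784 = 43*87 + 43
87 = 2*43 + 1
43 = 43*1 + 0
Back-substitute:
1 = 87 − 2·43
1 = −2·3784 + 87·87
So 87·87 ≡ 1 (mod 3784), hence d = 87.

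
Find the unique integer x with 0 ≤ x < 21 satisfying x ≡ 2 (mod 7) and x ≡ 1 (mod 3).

16

Write x = 2 + 7·k. Then 7·k ≡ 1 − 2 ≡ 2 (mod 3).
Need 7⁻¹ mod 3. Extended Euclid on (3, 1):
3 = 3·1 + 0
7⁻¹ ≡ 1 (mod 3), so k ≡ 1·2 ≡ 2 (mod 3).
x = 2 + 7·2 = 16.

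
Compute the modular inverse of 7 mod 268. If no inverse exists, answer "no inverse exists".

Extended Euclidean algorithm:
268 = 38*7 + 2
7 = 3*2 + 1
2 = 2*1 + 0
gcd = 1, so the inverse exists. Back-substitute:
1 = 7 − 3·2
1 = −3·268 + 115·7
So 7·115 ≡ 1 (mod 268).

115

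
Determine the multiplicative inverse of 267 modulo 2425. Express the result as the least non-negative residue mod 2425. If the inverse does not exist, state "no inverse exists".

Extended Euclidean algorithm:
2425 = 9*267 + 22
267 = 12*22 + 3
22 = 7*3 + 1
3 = 3*1 + 0
gcd = 1, so the inverse exists. Back-substitute:
1 = 22 − 7·3
1 = −7·267 + 85·22
1 = 85·2425 − 772·267
So 267·(-772) ≡ 1 (mod 2425), and -772 ≡ 1653 (mod 2425).

1653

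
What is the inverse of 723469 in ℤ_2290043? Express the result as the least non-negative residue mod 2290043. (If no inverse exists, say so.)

756731

Extended Euclidean algorithm:
2290043 = 3×723469 + 119636
723469 = 6×119636 + 5653
119636 = 21×5653 + 923
5653 = 6×923 + 115
923 = 8×115 + 3
115 = 38×3 + 1
3 = 3×1 + 0
gcd = 1, so the inverse exists. Back-substitute:
1 = 115 − 38·3
1 = −38·923 + 305·115
1 = 305·5653 − 1868·923
1 = −1868·119636 + 39533·5653
1 = 39533·723469 − 239066·119636
1 = −239066·2290043 + 756731·723469
So 723469·756731 ≡ 1 (mod 2290043).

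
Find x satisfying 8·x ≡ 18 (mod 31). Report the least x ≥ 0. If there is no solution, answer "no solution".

First find gcd(8, 31):
31 = 3×8 + 7
8 = 1×7 + 1
7 = 7×1 + 0
gcd = 1, so a unique solution mod 31 exists.
Back-substitute for the Bézout coefficients:
1 = 8 − 7
1 = −31 + 4·8
So 8·(4) ≡ 1 (mod 31), giving 8⁻¹ ≡ 4.
x ≡ 8⁻¹·18 ≡ 4·18 ≡ 10 (mod 31).

10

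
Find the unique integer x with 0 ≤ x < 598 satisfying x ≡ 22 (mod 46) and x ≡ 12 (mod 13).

298

Write x = 22 + 46·k. Then 46·k ≡ 12 − 22 ≡ 3 (mod 13).
Need 46⁻¹ mod 13. Extended Euclid on (13, 7):
13 = 1·7 + 6
7 = 1·6 + 1
6 = 6·1 + 0
Back-substitute:
1 = 7 − 6
1 = −13 + 2·7
46⁻¹ ≡ 2 (mod 13), so k ≡ 2·3 ≡ 6 (mod 13).
x = 22 + 46·6 = 298.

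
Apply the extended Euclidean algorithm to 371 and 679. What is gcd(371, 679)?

Repeated division:
679 = 1×371 + 308
371 = 1×308 + 63
308 = 4×63 + 56
63 = 1×56 + 7
56 = 8×7 + 0
gcd(371, 679) = 7.
Working backward:
7 = 63 − 56
7 = −308 + 5·63
7 = 5·371 − 6·308
7 = −6·679 + 11·371
So 7 = (-6)·679 + (11)·371.

7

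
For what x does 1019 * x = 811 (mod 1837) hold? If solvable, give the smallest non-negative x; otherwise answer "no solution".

First find gcd(1019, 1837):
1837 = 1*1019 + 818
1019 = 1*818 + 201
818 = 4*201 + 14
201 = 14*14 + 5
14 = 2*5 + 4
5 = 1*4 + 1
4 = 4*1 + 0
gcd = 1, so a unique solution mod 1837 exists.
Back-substitute for the Bézout coefficients:
1 = 5 − 4
1 = −14 + 3·5
1 = 3·201 − 43·14
1 = −43·818 + 175·201
1 = 175·1019 − 218·818
1 = −218·1837 + 393·1019
So 1019·(393) ≡ 1 (mod 1837), giving 1019⁻¹ ≡ 393.
x ≡ 1019⁻¹·811 ≡ 393·811 ≡ 922 (mod 1837).

922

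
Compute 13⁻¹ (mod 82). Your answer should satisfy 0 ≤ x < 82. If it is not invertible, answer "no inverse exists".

19

Extended Euclidean algorithm:
82 = 6·13 + 4
13 = 3·4 + 1
4 = 4·1 + 0
Since gcd(13, 82) = 1, back-substitute to write 1 as a combination:
1 = 13 − 3·4
1 = −3·82 + 19·13
So 13·19 ≡ 1 (mod 82).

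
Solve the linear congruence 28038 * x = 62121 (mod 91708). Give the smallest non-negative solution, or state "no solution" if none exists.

no solution

gcd(28038, 91708):
91708 = 3·28038 + 7594
28038 = 3·7594 + 5256
7594 = 1·5256 + 2338
5256 = 2·2338 + 580
2338 = 4·580 + 18
580 = 32·18 + 4
18 = 4·4 + 2
4 = 2·2 + 0
gcd = 2, but 2 ∤ 62121, so the congruence has no solution.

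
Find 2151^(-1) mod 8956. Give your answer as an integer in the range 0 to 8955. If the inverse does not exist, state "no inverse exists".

8727

Run Euclid on (8956, 2151):
8956 = 4·2151 + 352
2151 = 6·352 + 39
352 = 9·39 + 1
39 = 39·1 + 0
gcd = 1, so the inverse exists. Back-substitute:
1 = 352 − 9·39
1 = −9·2151 + 55·352
1 = 55·8956 − 229·2151
Hence 2151⁻¹ ≡ -229 ≡ 8727 (mod 8956).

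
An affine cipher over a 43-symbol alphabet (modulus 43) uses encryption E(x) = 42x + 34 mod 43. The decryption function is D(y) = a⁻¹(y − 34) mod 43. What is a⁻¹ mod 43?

42

Apply the Euclidean algorithm to 43 and 42:
43 = 1·42 + 1
42 = 42·1 + 0
gcd = 1, so the inverse exists. Back-substitute:
1 = 43 − 42
Thus 42·(-1) ≡ 1 (mod 43); reducing, -1 mod 43 = 42.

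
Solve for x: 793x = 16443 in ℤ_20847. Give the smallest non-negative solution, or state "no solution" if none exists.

First find gcd(793, 20847):
20847 = 26*793 + 229
793 = 3*229 + 106
229 = 2*106 + 17
106 = 6*17 + 4
17 = 4*4 + 1
4 = 4*1 + 0
gcd = 1, so a unique solution mod 20847 exists.
Back-substitute for the Bézout coefficients:
1 = 17 − 4·4
1 = −4·106 + 25·17
1 = 25·229 − 54·106
1 = −54·793 + 187·229
1 = 187·20847 − 4916·793
So 793·(-4916) ≡ 1 (mod 20847), giving 793⁻¹ ≡ 15931.
x ≡ 793⁻¹·16443 ≡ 15931·16443 ≡ 10878 (mod 20847).

10878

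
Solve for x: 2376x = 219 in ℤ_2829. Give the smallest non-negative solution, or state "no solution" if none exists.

649

First find gcd(2376, 2829):
2829 = 1·2376 + 453
2376 = 5·453 + 111
453 = 4·111 + 9
111 = 12·9 + 3
9 = 3·3 + 0
gcd = 3 and 3 | 219, so solutions exist. Divide through by 3: 792x ≡ 73 (mod 943).
Now find 792⁻¹ mod 943:
943 = 1·792 + 151
792 = 5·151 + 37
151 = 4·37 + 3
37 = 12·3 + 1
3 = 3·1 + 0
Back-substitute:
1 = 37 − 12·3
1 = −12·151 + 49·37
1 = 49·792 − 257·151
1 = −257·943 + 306·792
So 792⁻¹ ≡ 306 (mod 943).
Then x ≡ 306·73 ≡ 649 (mod 943); the smallest non-negative solution is x = 649.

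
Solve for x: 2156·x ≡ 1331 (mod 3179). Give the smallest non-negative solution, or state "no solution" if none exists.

123

First find gcd(2156, 3179):
3179 = 1×2156 + 1023
2156 = 2×1023 + 110
1023 = 9×110 + 33
110 = 3×33 + 11
33 = 3×11 + 0
gcd = 11 and 11 | 1331, so solutions exist. Divide through by 11: 196x ≡ 121 (mod 289).
Now find 196⁻¹ mod 289:
289 = 1·196 + 93
196 = 2·93 + 10
93 = 9·10 + 3
10 = 3·3 + 1
3 = 3·1 + 0
Back-substitute:
1 = 10 − 3·3
1 = −3·93 + 28·10
1 = 28·196 − 59·93
1 = −59·289 + 87·196
So 196⁻¹ ≡ 87 (mod 289).
Then x ≡ 87·121 ≡ 123 (mod 289); the smallest non-negative solution is x = 123.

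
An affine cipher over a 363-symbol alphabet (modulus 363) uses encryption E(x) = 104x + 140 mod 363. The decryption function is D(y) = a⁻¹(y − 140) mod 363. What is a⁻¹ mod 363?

Run Euclid on (363, 104):
363 = 3*104 + 51
104 = 2*51 + 2
51 = 25*2 + 1
2 = 2*1 + 0
gcd = 1, so the inverse exists. Back-substitute:
1 = 51 − 25·2
1 = −25·104 + 51·51
1 = 51·363 − 178·104
So 104·(-178) ≡ 1 (mod 363), and -178 ≡ 185 (mod 363).

185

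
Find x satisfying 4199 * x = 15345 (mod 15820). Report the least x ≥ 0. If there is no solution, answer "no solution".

First find gcd(4199, 15820):
15820 = 3×4199 + 3223
4199 = 1×3223 + 976
3223 = 3×976 + 295
976 = 3×295 + 91
295 = 3×91 + 22
91 = 4×22 + 3
22 = 7×3 + 1
3 = 3×1 + 0
gcd = 1, so a unique solution mod 15820 exists.
Back-substitute for the Bézout coefficients:
1 = 22 − 7·3
1 = −7·91 + 29·22
1 = 29·295 − 94·91
1 = −94·976 + 311·295
1 = 311·3223 − 1027·976
1 = −1027·4199 + 1338·3223
1 = 1338·15820 − 5041·4199
So 4199·(-5041) ≡ 1 (mod 15820), giving 4199⁻¹ ≡ 10779.
x ≡ 4199⁻¹·15345 ≡ 10779·15345 ≡ 5655 (mod 15820).

5655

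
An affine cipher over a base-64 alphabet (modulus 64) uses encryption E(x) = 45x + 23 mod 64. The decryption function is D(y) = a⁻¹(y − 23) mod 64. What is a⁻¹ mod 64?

37

gcd(64, 45) by repeated division:
64 = 1*45 + 19
45 = 2*19 + 7
19 = 2*7 + 5
7 = 1*5 + 2
5 = 2*2 + 1
2 = 2*1 + 0
gcd = 1, so the inverse exists. Back-substitute:
1 = 5 − 2·2
1 = −2·7 + 3·5
1 = 3·19 − 8·7
1 = −8·45 + 19·19
1 = 19·64 − 27·45
Thus 45·(-27) ≡ 1 (mod 64); reducing, -27 mod 64 = 37.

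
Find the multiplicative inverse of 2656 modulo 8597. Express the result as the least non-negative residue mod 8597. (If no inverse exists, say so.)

4360

gcd(8597, 2656) by repeated division:
8597 = 3*2656 + 629
2656 = 4*629 + 140
629 = 4*140 + 69
140 = 2*69 + 2
69 = 34*2 + 1
2 = 2*1 + 0
gcd = 1, so the inverse exists. Back-substitute:
1 = 69 − 34·2
1 = −34·140 + 69·69
1 = 69·629 − 310·140
1 = −310·2656 + 1309·629
1 = 1309·8597 − 4237·2656
Thus 2656·(-4237) ≡ 1 (mod 8597); reducing, -4237 mod 8597 = 4360.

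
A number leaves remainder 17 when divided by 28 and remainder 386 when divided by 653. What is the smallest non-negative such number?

Write x = 17 + 28·k. Then 28·k ≡ 386 − 17 ≡ 369 (mod 653).
Need 28⁻¹ mod 653. Extended Euclid on (653, 28):
653 = 23×28 + 9
28 = 3×9 + 1
9 = 9×1 + 0
Back-substitute:
1 = 28 − 3·9
1 = −3·653 + 70·28
28⁻¹ ≡ 70 (mod 653), so k ≡ 70·369 ≡ 363 (mod 653).
x = 17 + 28·363 = 10181.

10181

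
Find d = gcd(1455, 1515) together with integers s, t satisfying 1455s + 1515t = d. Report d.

Apply Euclid's algorithm to 1515 and 1455:
1515 = 1×1455 + 60
1455 = 24×60 + 15
60 = 4×15 + 0
gcd(1455, 1515) = 15.
Working backward:
15 = 1455 − 24·60
15 = −24·1515 + 25·1455
So 15 = (-24)·1515 + (25)·1455.

15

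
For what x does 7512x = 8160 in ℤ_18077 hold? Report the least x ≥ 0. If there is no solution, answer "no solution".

2369

First find gcd(7512, 18077):
18077 = 2×7512 + 3053
7512 = 2×3053 + 1406
3053 = 2×1406 + 241
1406 = 5×241 + 201
241 = 1×201 + 40
201 = 5×40 + 1
40 = 40×1 + 0
gcd = 1, so a unique solution mod 18077 exists.
Back-substitute for the Bézout coefficients:
1 = 201 − 5·40
1 = −5·241 + 6·201
1 = 6·1406 − 35·241
1 = −35·3053 + 76·1406
1 = 76·7512 − 187·3053
1 = −187·18077 + 450·7512
So 7512·(450) ≡ 1 (mod 18077), giving 7512⁻¹ ≡ 450.
x ≡ 7512⁻¹·8160 ≡ 450·8160 ≡ 2369 (mod 18077).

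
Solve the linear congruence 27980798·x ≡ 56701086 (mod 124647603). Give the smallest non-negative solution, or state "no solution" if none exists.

First find gcd(27980798, 124647603):
124647603 = 4×27980798 + 12724411
27980798 = 2×12724411 + 2531976
12724411 = 5×2531976 + 64531
2531976 = 39×64531 + 15267
64531 = 4×15267 + 3463
15267 = 4×3463 + 1415
3463 = 2×1415 + 633
1415 = 2×633 + 149
633 = 4×149 + 37
149 = 4×37 + 1
37 = 37×1 + 0
gcd = 1, so a unique solution mod 124647603 exists.
Back-substitute for the Bézout coefficients:
1 = 149 − 4·37
1 = −4·633 + 17·149
1 = 17·1415 − 38·633
1 = −38·3463 + 93·1415
1 = 93·15267 − 410·3463
1 = −410·64531 + 1733·15267
1 = 1733·2531976 − 67997·64531
1 = −67997·12724411 + 341718·2531976
1 = 341718·27980798 − 751433·12724411
1 = −751433·124647603 + 3347450·27980798
So 27980798·(3347450) ≡ 1 (mod 124647603), giving 27980798⁻¹ ≡ 3347450.
x ≡ 27980798⁻¹·56701086 ≡ 3347450·56701086 ≡ 29052525 (mod 124647603).

29052525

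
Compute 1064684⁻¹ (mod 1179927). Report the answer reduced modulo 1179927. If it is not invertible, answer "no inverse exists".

Run Euclid on (1179927, 1064684):
1179927 = 1×1064684 + 115243
1064684 = 9×115243 + 27497
115243 = 4×27497 + 5255
27497 = 5×5255 + 1222
5255 = 4×1222 + 367
1222 = 3×367 + 121
367 = 3×121 + 4
121 = 30×4 + 1
4 = 4×1 + 0
The gcd is 1. Working backward:
1 = 121 − 30·4
1 = −30·367 + 91·121
1 = 91·1222 − 303·367
1 = −303·5255 + 1303·1222
1 = 1303·27497 − 6818·5255
1 = −6818·115243 + 28575·27497
1 = 28575·1064684 − 263993·115243
1 = −263993·1179927 + 292568·1064684
So 1064684·292568 ≡ 1 (mod 1179927).

292568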